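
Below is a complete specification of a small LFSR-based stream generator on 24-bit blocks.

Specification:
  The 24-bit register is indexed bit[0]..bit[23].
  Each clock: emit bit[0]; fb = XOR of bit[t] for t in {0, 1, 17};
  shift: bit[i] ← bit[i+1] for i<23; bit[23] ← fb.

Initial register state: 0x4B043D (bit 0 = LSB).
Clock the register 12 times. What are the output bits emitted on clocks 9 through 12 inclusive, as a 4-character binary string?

reg_0 = 0x4B043D
clock 1: out=1, reg = 0x25821E
clock 2: out=0, reg = 0x92C10F
clock 3: out=1, reg = 0xC96087
clock 4: out=1, reg = 0x64B043
clock 5: out=1, reg = 0x325821
clock 6: out=1, reg = 0x192C10
clock 7: out=0, reg = 0x0C9608
clock 8: out=0, reg = 0x064B04
clock 9: out=0, reg = 0x832582
clock 10: out=0, reg = 0x4192C1
clock 11: out=1, reg = 0xA0C960
clock 12: out=0, reg = 0x5064B0

0010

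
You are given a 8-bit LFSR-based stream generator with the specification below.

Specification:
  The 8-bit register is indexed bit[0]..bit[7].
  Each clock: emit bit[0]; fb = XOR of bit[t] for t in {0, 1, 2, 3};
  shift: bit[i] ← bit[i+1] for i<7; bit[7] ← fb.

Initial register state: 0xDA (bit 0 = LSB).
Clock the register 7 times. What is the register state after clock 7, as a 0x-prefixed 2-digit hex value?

reg_0 = 0xDA
clock 1: out=0, reg = 0x6D
clock 2: out=1, reg = 0xB6
clock 3: out=0, reg = 0x5B
clock 4: out=1, reg = 0xAD
clock 5: out=1, reg = 0xD6
clock 6: out=0, reg = 0x6B
clock 7: out=1, reg = 0xB5

0xB5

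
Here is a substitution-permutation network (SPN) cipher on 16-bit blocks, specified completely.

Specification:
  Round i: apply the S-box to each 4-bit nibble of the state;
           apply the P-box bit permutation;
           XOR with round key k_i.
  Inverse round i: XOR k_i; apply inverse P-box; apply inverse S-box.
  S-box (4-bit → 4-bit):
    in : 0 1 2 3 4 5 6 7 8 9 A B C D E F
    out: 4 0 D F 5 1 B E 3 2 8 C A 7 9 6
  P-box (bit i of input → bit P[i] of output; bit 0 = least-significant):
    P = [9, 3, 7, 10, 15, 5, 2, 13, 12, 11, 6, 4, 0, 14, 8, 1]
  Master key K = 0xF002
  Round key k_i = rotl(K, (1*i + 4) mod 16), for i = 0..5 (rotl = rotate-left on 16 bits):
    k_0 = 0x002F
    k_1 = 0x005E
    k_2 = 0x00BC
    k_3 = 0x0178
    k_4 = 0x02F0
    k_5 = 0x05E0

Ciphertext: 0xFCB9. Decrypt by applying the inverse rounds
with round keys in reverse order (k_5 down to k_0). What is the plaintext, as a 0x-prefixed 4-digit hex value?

s_0 = ciphertext = 0xFCB9
s_1 = InvRound(s_0, k_5) = 0xD3E9
s_2 = InvRound(s_1, k_4) = 0xDE59
s_3 = InvRound(s_2, k_3) = 0xD88E
s_4 = InvRound(s_3, k_2) = 0xC681
s_5 = InvRound(s_4, k_1) = 0x6B43
s_6 = InvRound(s_5, k_0) = 0xFF78

0xFF78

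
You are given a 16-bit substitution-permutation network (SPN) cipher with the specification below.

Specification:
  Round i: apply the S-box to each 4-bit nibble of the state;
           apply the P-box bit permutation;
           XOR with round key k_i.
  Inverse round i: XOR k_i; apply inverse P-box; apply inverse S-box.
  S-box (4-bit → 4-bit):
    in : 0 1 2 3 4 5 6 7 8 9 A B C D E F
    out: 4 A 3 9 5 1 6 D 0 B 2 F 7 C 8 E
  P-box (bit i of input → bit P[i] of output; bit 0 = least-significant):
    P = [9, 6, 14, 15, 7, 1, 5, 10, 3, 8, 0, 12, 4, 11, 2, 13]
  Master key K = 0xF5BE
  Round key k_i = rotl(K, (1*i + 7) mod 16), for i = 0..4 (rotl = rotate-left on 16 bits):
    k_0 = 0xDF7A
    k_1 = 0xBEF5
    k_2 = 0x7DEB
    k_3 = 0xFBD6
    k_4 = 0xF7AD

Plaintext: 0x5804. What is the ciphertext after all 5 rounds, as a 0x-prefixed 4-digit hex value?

0xAC32

s_0 = plaintext = 0x5804
s_1 = Round(s_0, k_0) = 0x9D4A
s_2 = Round(s_1, k_1) = 0x8604
s_3 = Round(s_2, k_2) = 0x3ECA
s_4 = Round(s_3, k_3) = 0xCB24
s_5 = Round(s_4, k_4) = 0xAC32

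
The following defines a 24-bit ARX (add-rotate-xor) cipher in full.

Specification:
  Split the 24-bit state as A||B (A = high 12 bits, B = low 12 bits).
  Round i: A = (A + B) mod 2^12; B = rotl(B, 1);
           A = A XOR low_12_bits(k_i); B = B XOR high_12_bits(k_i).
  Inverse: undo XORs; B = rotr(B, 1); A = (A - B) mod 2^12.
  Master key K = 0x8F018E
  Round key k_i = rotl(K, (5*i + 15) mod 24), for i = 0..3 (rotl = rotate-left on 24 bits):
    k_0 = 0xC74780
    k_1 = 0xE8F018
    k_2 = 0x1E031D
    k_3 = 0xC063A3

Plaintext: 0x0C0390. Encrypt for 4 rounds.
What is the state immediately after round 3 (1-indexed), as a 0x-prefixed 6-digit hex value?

s_0 = plaintext = 0x0C0390
s_1 = Round(s_0, k_0) = 0x3D0B54
s_2 = Round(s_1, k_1) = 0xF3C826
s_3 = Round(s_2, k_2) = 0x47F1AD
s_4 = Round(s_3, k_3) = 0x58FF5C

0x47F1AD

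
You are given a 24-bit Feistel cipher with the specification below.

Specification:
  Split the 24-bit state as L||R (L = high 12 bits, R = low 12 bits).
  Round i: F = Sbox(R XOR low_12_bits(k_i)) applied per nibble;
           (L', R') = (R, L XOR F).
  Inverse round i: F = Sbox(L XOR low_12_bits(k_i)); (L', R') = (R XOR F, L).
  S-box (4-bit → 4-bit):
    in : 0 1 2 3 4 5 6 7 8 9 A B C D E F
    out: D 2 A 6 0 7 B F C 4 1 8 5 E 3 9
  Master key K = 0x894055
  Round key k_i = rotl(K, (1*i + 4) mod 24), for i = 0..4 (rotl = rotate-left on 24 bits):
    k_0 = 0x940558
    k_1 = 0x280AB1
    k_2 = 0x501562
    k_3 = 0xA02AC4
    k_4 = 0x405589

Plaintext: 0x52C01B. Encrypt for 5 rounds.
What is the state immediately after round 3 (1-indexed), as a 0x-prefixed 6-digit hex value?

s_0 = plaintext = 0x52C01B
s_1 = Round(s_0, k_0) = 0x01B22A
s_2 = Round(s_1, k_1) = 0x22AC53
s_3 = Round(s_2, k_2) = 0xC53648
s_4 = Round(s_3, k_3) = 0x648996
s_5 = Round(s_4, k_4) = 0x996361

0xC53648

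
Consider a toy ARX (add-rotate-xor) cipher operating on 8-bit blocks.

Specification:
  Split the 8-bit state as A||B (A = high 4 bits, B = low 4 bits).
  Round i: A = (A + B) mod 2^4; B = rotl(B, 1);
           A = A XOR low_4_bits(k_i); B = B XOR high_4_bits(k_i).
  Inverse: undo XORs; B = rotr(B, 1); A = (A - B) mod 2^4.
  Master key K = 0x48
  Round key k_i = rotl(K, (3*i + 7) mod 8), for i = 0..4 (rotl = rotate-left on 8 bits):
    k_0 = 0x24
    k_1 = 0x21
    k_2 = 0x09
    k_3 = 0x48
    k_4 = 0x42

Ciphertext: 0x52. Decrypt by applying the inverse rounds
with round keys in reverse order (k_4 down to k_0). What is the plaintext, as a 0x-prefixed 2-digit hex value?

s_0 = ciphertext = 0x52
s_1 = InvRound(s_0, k_4) = 0x43
s_2 = InvRound(s_1, k_3) = 0x1B
s_3 = InvRound(s_2, k_2) = 0xBD
s_4 = InvRound(s_3, k_1) = 0xBF
s_5 = InvRound(s_4, k_0) = 0x1E

0x1E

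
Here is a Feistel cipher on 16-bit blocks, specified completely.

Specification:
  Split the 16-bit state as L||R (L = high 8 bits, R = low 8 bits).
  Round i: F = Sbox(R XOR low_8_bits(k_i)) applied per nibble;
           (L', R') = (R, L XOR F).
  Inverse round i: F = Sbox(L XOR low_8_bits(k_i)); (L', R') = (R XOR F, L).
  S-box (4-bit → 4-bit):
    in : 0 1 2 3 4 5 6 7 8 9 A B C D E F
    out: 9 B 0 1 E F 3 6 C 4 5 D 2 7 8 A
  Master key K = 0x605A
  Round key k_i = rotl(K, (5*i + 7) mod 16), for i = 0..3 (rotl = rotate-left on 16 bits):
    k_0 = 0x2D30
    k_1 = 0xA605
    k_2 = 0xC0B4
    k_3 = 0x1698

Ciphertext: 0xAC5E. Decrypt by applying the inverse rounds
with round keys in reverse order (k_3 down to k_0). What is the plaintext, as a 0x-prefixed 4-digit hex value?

0x81D6

s_0 = ciphertext = 0xAC5E
s_1 = InvRound(s_0, k_3) = 0x40AC
s_2 = InvRound(s_1, k_2) = 0x0240
s_3 = InvRound(s_2, k_1) = 0xD602
s_4 = InvRound(s_3, k_0) = 0x81D6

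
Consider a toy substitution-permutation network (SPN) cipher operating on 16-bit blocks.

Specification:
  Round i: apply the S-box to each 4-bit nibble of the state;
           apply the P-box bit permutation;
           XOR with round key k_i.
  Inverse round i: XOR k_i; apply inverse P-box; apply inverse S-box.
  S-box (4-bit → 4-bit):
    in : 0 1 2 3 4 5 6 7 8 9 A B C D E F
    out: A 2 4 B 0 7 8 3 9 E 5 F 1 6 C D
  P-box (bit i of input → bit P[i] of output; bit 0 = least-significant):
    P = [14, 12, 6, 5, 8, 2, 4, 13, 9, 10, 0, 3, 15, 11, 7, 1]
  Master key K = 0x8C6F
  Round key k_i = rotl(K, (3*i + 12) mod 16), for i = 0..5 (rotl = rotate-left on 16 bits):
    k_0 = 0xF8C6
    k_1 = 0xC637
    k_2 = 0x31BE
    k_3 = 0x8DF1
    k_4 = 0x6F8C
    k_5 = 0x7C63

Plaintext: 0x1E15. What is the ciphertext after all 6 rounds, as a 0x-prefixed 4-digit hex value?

s_0 = plaintext = 0x1E15
s_1 = Round(s_0, k_0) = 0xA08B
s_2 = Round(s_1, k_1) = 0x33DF
s_3 = Round(s_2, k_2) = 0xFFC0
s_4 = Round(s_3, k_3) = 0x1E5A
s_5 = Round(s_4, k_4) = 0x26D1
s_6 = Round(s_5, k_5) = 0x6CFF

0x6CFF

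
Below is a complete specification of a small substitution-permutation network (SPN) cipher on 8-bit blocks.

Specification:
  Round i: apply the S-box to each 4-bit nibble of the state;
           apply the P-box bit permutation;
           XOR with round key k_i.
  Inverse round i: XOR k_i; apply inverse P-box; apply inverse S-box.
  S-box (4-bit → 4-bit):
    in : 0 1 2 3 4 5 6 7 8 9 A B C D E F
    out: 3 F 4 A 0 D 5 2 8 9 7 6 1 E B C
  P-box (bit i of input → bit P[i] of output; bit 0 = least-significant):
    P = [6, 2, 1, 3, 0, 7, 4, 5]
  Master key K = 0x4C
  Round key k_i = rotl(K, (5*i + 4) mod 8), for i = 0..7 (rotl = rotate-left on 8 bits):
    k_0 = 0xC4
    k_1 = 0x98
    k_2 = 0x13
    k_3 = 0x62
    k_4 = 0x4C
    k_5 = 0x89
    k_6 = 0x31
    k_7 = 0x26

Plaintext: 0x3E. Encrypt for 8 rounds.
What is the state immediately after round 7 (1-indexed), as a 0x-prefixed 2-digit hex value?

s_0 = plaintext = 0x3E
s_1 = Round(s_0, k_0) = 0x28
s_2 = Round(s_1, k_1) = 0x80
s_3 = Round(s_2, k_2) = 0x77
s_4 = Round(s_3, k_3) = 0xE6
s_5 = Round(s_4, k_4) = 0xAF
s_6 = Round(s_5, k_5) = 0x12
s_7 = Round(s_6, k_6) = 0x82
s_8 = Round(s_7, k_7) = 0x04

0x82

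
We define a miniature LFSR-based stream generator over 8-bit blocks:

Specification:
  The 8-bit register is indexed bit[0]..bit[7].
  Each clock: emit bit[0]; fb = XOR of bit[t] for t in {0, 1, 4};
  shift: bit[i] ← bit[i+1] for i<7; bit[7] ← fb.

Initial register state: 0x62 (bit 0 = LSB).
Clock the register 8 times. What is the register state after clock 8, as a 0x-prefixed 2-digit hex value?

0x85

reg_0 = 0x62
clock 1: out=0, reg = 0xB1
clock 2: out=1, reg = 0x58
clock 3: out=0, reg = 0xAC
clock 4: out=0, reg = 0x56
clock 5: out=0, reg = 0x2B
clock 6: out=1, reg = 0x15
clock 7: out=1, reg = 0x0A
clock 8: out=0, reg = 0x85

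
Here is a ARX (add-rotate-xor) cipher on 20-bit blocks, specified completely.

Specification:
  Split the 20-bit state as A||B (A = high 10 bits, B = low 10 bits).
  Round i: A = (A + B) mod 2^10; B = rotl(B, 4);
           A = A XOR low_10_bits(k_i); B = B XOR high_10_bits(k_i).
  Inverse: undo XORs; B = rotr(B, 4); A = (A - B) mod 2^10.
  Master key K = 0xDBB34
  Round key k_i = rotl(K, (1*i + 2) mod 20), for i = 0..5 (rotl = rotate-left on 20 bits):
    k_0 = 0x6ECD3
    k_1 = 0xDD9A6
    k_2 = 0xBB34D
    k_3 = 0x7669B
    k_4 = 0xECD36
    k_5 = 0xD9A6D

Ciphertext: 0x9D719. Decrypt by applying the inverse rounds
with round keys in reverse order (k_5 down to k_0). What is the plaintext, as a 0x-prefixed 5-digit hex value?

0x24A58

s_0 = ciphertext = 0x9D719
s_1 = InvRound(s_0, k_5) = 0x147C7
s_2 = InvRound(s_1, k_4) = 0x18107
s_3 = InvRound(s_2, k_3) = 0xDBB8D
s_4 = InvRound(s_3, k_2) = 0xF3456
s_5 = InvRound(s_4, k_1) = 0x8E432
s_6 = InvRound(s_5, k_0) = 0x24A58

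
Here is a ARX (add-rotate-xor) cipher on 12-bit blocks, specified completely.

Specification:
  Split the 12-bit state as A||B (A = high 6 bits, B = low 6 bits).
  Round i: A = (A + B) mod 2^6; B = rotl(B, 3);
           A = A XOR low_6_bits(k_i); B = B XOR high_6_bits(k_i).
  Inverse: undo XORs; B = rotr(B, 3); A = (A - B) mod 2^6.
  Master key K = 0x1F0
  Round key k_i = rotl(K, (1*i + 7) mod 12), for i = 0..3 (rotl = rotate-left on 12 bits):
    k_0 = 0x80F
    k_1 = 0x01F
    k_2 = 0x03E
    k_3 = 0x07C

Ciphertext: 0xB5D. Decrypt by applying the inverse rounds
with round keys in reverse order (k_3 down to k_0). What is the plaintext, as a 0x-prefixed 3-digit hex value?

0xBD8

s_0 = ciphertext = 0xB5D
s_1 = InvRound(s_0, k_3) = 0xBA3
s_2 = InvRound(s_1, k_2) = 0xD1C
s_3 = InvRound(s_2, k_1) = 0x223
s_4 = InvRound(s_3, k_0) = 0xBD8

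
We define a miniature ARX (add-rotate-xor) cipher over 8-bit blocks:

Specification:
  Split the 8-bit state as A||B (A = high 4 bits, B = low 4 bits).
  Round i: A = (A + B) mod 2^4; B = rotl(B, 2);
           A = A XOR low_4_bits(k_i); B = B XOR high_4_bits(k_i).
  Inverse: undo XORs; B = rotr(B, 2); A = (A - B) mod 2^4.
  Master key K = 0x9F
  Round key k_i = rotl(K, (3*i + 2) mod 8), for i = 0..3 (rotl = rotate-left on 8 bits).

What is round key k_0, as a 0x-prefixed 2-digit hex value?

0x7E

K = 0x9F
k_0 = rotl(K, (3*0+2) mod 8) = rotl(K, 2) = 0x7E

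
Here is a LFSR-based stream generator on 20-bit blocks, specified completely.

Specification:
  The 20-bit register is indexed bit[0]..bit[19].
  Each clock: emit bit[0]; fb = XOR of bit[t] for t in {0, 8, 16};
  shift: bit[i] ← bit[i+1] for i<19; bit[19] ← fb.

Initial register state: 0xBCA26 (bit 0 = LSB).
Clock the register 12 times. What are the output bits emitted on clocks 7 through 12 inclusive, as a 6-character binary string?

reg_0 = 0xBCA26
clock 1: out=0, reg = 0xDE513
clock 2: out=1, reg = 0xEF289
clock 3: out=1, reg = 0xF7944
clock 4: out=0, reg = 0x7BCA2
clock 5: out=0, reg = 0xBDE51
clock 6: out=1, reg = 0x5EF28
clock 7: out=0, reg = 0x2F794
clock 8: out=0, reg = 0x97BCA
clock 9: out=0, reg = 0x4BDE5
clock 10: out=1, reg = 0x25EF2
clock 11: out=0, reg = 0x12F79
clock 12: out=1, reg = 0x897BC

000101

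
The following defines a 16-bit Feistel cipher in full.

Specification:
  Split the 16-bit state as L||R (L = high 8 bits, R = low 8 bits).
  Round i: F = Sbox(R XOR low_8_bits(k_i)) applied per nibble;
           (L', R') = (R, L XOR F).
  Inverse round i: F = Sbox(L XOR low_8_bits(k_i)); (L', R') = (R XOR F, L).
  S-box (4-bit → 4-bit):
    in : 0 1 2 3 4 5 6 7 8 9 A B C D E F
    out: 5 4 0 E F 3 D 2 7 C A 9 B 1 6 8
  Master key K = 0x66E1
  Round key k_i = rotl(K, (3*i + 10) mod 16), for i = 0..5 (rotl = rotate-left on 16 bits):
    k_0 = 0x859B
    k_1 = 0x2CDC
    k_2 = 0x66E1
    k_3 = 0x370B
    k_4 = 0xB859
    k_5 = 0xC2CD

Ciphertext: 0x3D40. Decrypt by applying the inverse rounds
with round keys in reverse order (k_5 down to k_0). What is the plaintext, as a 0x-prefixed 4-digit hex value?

s_0 = ciphertext = 0x3D40
s_1 = InvRound(s_0, k_5) = 0xC53D
s_2 = InvRound(s_1, k_4) = 0xF6C5
s_3 = InvRound(s_2, k_3) = 0x44F6
s_4 = InvRound(s_3, k_2) = 0x5544
s_5 = InvRound(s_4, k_1) = 0x3855
s_6 = InvRound(s_5, k_0) = 0xFB38

0xFB38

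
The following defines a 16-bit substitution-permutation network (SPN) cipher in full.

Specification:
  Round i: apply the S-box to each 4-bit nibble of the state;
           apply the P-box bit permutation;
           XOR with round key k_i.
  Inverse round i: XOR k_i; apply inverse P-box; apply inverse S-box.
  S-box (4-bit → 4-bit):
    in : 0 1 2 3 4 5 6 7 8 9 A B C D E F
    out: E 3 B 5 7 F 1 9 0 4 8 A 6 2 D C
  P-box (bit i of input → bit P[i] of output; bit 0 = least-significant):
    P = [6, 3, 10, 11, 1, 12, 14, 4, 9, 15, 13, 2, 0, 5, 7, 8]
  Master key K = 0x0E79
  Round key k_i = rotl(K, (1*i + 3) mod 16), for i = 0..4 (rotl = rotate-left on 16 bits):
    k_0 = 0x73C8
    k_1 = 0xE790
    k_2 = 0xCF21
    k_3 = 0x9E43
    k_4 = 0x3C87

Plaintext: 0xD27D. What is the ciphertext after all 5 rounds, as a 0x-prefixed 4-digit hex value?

0x2EC6

s_0 = plaintext = 0xD27D
s_1 = Round(s_0, k_0) = 0xF1F6
s_2 = Round(s_1, k_1) = 0x2440
s_3 = Round(s_2, k_2) = 0x300A
s_4 = Round(s_3, k_3) = 0x66D6
s_5 = Round(s_4, k_4) = 0x2EC6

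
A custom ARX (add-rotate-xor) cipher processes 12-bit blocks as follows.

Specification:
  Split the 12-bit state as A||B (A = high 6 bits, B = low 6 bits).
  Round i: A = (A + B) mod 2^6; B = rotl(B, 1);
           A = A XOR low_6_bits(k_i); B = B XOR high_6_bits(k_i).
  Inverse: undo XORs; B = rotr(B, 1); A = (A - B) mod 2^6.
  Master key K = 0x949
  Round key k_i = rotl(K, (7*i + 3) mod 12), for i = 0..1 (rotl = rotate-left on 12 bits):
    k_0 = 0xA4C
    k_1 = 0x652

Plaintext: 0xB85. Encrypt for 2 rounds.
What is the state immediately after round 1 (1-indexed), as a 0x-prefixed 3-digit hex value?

s_0 = plaintext = 0xB85
s_1 = Round(s_0, k_0) = 0xFE3
s_2 = Round(s_1, k_1) = 0xC1E

0xFE3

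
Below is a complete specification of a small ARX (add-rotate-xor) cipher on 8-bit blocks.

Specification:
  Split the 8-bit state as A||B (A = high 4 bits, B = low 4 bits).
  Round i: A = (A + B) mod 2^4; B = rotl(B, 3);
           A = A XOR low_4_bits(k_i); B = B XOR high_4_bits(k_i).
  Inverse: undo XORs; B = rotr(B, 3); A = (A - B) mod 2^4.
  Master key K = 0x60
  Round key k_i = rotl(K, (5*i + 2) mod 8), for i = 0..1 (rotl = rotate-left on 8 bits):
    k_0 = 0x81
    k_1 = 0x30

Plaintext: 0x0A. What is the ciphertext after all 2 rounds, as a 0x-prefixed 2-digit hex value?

0x8D

s_0 = plaintext = 0x0A
s_1 = Round(s_0, k_0) = 0xBD
s_2 = Round(s_1, k_1) = 0x8D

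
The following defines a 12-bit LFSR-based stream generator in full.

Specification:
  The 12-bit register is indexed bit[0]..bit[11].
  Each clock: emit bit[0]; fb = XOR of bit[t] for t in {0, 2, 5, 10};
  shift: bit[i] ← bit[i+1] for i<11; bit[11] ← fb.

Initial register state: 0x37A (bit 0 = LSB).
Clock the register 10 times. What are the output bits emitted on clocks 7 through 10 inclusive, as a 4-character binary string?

1011

reg_0 = 0x37A
clock 1: out=0, reg = 0x9BD
clock 2: out=1, reg = 0xCDE
clock 3: out=0, reg = 0x66F
clock 4: out=1, reg = 0x337
clock 5: out=1, reg = 0x99B
clock 6: out=1, reg = 0xCCD
clock 7: out=1, reg = 0xE66
clock 8: out=0, reg = 0xF33
clock 9: out=1, reg = 0xF99
clock 10: out=1, reg = 0x7CC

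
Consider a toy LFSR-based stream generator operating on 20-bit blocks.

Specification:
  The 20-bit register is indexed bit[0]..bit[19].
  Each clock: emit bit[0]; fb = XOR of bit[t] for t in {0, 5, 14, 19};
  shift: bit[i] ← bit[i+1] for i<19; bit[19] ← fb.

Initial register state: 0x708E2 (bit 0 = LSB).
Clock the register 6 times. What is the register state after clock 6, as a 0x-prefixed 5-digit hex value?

0x5DC23

reg_0 = 0x708E2
clock 1: out=0, reg = 0xB8471
clock 2: out=1, reg = 0xDC238
clock 3: out=0, reg = 0xEE11C
clock 4: out=0, reg = 0x7708E
clock 5: out=0, reg = 0xBB847
clock 6: out=1, reg = 0x5DC23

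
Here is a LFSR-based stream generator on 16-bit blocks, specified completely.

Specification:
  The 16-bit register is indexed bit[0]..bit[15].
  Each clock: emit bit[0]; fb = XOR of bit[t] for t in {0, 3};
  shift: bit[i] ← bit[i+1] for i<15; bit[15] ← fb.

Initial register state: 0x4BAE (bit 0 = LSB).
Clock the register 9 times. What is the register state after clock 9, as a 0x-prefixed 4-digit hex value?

0x6DA5

reg_0 = 0x4BAE
clock 1: out=0, reg = 0xA5D7
clock 2: out=1, reg = 0xD2EB
clock 3: out=1, reg = 0x6975
clock 4: out=1, reg = 0xB4BA
clock 5: out=0, reg = 0xDA5D
clock 6: out=1, reg = 0x6D2E
clock 7: out=0, reg = 0xB697
clock 8: out=1, reg = 0xDB4B
clock 9: out=1, reg = 0x6DA5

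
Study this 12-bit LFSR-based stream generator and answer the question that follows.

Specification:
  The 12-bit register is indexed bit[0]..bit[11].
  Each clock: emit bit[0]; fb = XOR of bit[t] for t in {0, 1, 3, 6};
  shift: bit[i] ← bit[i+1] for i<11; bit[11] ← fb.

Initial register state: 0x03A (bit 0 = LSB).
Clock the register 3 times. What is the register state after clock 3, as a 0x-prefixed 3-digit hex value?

reg_0 = 0x03A
clock 1: out=0, reg = 0x01D
clock 2: out=1, reg = 0x00E
clock 3: out=0, reg = 0x007

0x007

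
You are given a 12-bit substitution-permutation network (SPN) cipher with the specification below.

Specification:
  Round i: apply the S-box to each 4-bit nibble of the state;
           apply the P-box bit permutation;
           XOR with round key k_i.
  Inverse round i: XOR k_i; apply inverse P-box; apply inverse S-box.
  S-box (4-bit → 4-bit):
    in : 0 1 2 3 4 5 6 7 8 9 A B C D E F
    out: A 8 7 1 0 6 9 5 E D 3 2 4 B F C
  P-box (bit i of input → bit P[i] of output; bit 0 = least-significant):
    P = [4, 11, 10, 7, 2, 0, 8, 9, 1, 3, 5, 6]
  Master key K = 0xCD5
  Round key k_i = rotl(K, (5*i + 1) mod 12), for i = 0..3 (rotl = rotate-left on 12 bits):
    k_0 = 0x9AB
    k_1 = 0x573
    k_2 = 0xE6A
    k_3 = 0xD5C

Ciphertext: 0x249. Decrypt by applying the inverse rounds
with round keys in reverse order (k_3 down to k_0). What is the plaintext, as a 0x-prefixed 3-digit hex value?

s_0 = ciphertext = 0x249
s_1 = InvRound(s_0, k_3) = 0x4E2
s_2 = InvRound(s_1, k_2) = 0xB10
s_3 = InvRound(s_2, k_1) = 0x905
s_4 = InvRound(s_3, k_0) = 0x231

0x231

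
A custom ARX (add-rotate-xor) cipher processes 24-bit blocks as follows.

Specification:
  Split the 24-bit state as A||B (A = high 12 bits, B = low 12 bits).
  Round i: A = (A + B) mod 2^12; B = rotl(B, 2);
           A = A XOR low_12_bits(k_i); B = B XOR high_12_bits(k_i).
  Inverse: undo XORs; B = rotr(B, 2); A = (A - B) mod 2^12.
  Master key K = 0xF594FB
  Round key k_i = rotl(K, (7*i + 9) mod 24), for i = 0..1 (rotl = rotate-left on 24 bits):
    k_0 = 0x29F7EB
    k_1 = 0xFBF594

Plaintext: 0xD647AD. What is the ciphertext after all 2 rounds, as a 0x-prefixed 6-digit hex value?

0xAB0F14

s_0 = plaintext = 0xD647AD
s_1 = Round(s_0, k_0) = 0x2FAC2A
s_2 = Round(s_1, k_1) = 0xAB0F14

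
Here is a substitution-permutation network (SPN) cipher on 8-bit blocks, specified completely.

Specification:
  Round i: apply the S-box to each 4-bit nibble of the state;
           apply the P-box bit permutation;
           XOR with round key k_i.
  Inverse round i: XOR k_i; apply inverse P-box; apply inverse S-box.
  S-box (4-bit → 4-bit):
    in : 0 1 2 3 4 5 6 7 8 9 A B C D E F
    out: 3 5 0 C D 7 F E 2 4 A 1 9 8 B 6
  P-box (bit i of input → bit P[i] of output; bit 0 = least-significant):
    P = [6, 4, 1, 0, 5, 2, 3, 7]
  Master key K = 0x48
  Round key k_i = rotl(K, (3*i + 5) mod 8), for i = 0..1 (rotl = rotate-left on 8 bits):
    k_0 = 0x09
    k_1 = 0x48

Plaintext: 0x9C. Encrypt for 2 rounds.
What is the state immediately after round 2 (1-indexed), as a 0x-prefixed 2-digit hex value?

s_0 = plaintext = 0x9C
s_1 = Round(s_0, k_0) = 0x40
s_2 = Round(s_1, k_1) = 0xB0

0xB0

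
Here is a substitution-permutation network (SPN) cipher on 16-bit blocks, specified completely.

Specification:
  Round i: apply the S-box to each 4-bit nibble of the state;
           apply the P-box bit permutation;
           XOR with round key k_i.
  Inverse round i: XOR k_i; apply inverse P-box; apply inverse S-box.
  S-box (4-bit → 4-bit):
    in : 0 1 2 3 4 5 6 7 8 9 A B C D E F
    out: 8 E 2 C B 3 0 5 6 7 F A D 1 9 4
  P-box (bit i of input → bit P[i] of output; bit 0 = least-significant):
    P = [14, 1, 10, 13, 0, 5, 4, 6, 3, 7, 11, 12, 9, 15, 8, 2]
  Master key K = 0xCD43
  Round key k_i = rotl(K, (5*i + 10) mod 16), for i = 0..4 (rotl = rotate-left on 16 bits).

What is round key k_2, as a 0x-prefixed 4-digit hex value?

0xD43C

K = 0xCD43
k_0 = rotl(K, (5*0+10) mod 16) = rotl(K, 10) = 0x0F35
k_1 = rotl(K, (5*1+10) mod 16) = rotl(K, 15) = 0xE6A1
k_2 = rotl(K, (5*2+10) mod 16) = rotl(K, 4) = 0xD43C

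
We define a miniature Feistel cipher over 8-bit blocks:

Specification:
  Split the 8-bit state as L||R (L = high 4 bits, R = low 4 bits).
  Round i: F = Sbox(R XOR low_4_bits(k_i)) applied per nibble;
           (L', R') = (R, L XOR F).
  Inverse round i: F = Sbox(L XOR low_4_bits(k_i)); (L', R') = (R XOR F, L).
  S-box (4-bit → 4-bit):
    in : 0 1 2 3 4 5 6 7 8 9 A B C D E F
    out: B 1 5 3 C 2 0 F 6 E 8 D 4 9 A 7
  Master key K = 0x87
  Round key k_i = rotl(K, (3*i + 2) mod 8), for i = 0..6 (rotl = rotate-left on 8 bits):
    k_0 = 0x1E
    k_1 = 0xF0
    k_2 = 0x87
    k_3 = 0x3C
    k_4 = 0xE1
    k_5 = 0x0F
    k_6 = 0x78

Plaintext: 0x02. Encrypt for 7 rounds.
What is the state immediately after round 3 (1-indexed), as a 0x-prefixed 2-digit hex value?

s_0 = plaintext = 0x02
s_1 = Round(s_0, k_0) = 0x24
s_2 = Round(s_1, k_1) = 0x4E
s_3 = Round(s_2, k_2) = 0xEA
s_4 = Round(s_3, k_3) = 0xAE
s_5 = Round(s_4, k_4) = 0xED
s_6 = Round(s_5, k_5) = 0xDB
s_7 = Round(s_6, k_6) = 0xBE

0xEA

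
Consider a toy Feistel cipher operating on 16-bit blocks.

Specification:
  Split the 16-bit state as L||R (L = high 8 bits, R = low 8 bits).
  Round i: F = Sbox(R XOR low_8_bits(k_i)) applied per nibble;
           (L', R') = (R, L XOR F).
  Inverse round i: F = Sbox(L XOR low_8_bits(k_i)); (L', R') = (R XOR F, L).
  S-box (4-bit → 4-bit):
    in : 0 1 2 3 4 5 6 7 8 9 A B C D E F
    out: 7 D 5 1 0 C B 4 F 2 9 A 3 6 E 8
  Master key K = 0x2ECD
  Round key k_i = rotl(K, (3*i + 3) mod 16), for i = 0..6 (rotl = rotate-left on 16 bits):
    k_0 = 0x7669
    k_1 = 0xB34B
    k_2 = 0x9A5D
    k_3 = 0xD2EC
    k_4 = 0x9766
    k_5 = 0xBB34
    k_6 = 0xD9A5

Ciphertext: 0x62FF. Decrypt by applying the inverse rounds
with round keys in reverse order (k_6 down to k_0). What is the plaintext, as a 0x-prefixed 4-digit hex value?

s_0 = ciphertext = 0x62FF
s_1 = InvRound(s_0, k_6) = 0xCB62
s_2 = InvRound(s_1, k_5) = 0xEACB
s_3 = InvRound(s_2, k_4) = 0x38EA
s_4 = InvRound(s_3, k_3) = 0x8A38
s_5 = InvRound(s_4, k_2) = 0x5C8A
s_6 = InvRound(s_5, k_1) = 0x5E5C
s_7 = InvRound(s_6, k_0) = 0x485E

0x485E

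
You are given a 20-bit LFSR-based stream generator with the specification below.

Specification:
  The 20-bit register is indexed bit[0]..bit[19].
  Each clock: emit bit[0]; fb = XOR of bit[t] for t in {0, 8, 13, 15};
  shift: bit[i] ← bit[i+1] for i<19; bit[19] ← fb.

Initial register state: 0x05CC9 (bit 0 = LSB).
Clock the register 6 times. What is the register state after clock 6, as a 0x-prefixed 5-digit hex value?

reg_0 = 0x05CC9
clock 1: out=1, reg = 0x82E64
clock 2: out=0, reg = 0xC1732
clock 3: out=0, reg = 0xE0B99
clock 4: out=1, reg = 0x705CC
clock 5: out=0, reg = 0xB82E6
clock 6: out=0, reg = 0xDC173

0xDC173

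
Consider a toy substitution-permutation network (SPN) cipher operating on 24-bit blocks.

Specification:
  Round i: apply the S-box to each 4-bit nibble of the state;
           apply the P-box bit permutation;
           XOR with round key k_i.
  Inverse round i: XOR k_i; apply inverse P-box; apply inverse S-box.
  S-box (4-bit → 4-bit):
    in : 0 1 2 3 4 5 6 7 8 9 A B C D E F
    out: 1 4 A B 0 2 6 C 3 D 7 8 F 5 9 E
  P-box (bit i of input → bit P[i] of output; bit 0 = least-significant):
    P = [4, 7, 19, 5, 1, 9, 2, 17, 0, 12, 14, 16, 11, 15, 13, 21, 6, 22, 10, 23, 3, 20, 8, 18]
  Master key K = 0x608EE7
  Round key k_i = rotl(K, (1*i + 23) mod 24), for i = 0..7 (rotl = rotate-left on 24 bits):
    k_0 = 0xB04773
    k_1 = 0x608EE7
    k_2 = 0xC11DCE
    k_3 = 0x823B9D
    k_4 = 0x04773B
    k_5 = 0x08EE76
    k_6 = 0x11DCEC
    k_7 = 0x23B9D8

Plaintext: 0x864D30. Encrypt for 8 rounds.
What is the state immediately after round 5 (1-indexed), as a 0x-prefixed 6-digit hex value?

s_0 = plaintext = 0x864D30
s_1 = Round(s_0, k_0) = 0xE20168
s_2 = Round(s_1, k_1) = 0xA4C47B
s_3 = Round(s_2, k_2) = 0xF3B4E2
s_4 = Round(s_3, k_3) = 0x743A7F
s_5 = Round(s_4, k_4) = 0x2AAE9E
s_6 = Round(s_5, k_5) = 0x5F4201
s_7 = Round(s_6, k_6) = 0xC8C8EE
s_8 = Round(s_7, k_7) = 0x5500A3

0x2AAE9E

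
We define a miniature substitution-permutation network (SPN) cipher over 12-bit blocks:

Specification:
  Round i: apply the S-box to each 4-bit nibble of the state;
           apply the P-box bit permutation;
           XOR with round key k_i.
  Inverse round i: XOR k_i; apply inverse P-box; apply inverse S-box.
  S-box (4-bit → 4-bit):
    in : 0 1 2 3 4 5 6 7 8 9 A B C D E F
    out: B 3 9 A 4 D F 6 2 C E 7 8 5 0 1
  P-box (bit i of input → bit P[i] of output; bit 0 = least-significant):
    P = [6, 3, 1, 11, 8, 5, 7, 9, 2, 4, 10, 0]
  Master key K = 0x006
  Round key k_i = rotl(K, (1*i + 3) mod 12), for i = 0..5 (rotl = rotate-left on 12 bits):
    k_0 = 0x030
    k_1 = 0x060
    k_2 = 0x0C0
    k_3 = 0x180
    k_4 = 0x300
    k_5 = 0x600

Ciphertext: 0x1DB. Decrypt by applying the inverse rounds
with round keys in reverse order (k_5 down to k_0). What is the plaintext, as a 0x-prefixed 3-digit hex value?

0x00B

s_0 = ciphertext = 0x1DB
s_1 = InvRound(s_0, k_5) = 0xA5B
s_2 = InvRound(s_1, k_4) = 0x3F6
s_3 = InvRound(s_2, k_3) = 0x13D
s_4 = InvRound(s_3, k_2) = 0x0B1
s_5 = InvRound(s_4, k_1) = 0x34F
s_6 = InvRound(s_5, k_0) = 0x00B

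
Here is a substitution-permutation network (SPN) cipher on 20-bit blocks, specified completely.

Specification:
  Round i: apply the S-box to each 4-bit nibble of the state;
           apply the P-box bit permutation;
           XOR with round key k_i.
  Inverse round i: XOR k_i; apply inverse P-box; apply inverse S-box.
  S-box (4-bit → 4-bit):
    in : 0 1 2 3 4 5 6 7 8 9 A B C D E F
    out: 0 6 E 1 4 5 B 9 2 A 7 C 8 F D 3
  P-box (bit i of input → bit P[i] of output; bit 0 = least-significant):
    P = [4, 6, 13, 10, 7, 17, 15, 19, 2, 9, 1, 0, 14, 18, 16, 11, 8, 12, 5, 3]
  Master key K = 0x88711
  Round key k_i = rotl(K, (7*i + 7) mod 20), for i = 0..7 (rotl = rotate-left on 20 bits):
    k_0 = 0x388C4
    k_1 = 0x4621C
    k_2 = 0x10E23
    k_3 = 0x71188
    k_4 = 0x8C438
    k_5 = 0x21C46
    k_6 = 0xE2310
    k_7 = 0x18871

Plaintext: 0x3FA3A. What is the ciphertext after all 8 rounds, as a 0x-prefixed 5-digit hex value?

0xB78E2

s_0 = plaintext = 0x3FA3A
s_1 = Round(s_0, k_0) = 0x7EB12
s_2 = Round(s_1, k_1) = 0x78F57
s_3 = Round(s_2, k_2) = 0x589BF
s_4 = Round(s_3, k_3) = 0xB92F9
s_5 = Round(s_4, k_4) = 0xECAD3
s_6 = Round(s_5, k_5) = 0x897F8
s_7 = Round(s_6, k_6) = 0x83BD5
s_8 = Round(s_7, k_7) = 0xB78E2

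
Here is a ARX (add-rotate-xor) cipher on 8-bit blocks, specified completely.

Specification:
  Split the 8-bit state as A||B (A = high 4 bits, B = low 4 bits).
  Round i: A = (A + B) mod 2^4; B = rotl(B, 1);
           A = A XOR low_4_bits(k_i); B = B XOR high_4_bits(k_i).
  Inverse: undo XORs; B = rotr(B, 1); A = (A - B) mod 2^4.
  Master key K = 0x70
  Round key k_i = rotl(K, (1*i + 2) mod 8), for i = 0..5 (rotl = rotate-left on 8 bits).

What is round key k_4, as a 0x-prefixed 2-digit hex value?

0x1C

K = 0x70
k_0 = rotl(K, (1*0+2) mod 8) = rotl(K, 2) = 0xC1
k_1 = rotl(K, (1*1+2) mod 8) = rotl(K, 3) = 0x83
k_2 = rotl(K, (1*2+2) mod 8) = rotl(K, 4) = 0x07
k_3 = rotl(K, (1*3+2) mod 8) = rotl(K, 5) = 0x0E
k_4 = rotl(K, (1*4+2) mod 8) = rotl(K, 6) = 0x1C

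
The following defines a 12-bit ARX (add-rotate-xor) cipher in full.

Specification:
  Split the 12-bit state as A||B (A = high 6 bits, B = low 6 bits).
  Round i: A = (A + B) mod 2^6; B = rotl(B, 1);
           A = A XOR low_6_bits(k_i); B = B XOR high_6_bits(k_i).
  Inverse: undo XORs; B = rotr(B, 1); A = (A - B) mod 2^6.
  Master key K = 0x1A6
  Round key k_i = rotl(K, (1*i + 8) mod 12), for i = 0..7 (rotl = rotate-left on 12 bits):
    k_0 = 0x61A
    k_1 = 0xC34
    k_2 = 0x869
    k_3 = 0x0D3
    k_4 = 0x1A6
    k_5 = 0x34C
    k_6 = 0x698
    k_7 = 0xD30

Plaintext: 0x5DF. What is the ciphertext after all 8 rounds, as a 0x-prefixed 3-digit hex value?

s_0 = plaintext = 0x5DF
s_1 = Round(s_0, k_0) = 0xB26
s_2 = Round(s_1, k_1) = 0x9BD
s_3 = Round(s_2, k_2) = 0x29A
s_4 = Round(s_3, k_3) = 0xDF7
s_5 = Round(s_4, k_4) = 0x229
s_6 = Round(s_5, k_5) = 0xF5E
s_7 = Round(s_6, k_6) = 0x0E6
s_8 = Round(s_7, k_7) = 0x679

0x679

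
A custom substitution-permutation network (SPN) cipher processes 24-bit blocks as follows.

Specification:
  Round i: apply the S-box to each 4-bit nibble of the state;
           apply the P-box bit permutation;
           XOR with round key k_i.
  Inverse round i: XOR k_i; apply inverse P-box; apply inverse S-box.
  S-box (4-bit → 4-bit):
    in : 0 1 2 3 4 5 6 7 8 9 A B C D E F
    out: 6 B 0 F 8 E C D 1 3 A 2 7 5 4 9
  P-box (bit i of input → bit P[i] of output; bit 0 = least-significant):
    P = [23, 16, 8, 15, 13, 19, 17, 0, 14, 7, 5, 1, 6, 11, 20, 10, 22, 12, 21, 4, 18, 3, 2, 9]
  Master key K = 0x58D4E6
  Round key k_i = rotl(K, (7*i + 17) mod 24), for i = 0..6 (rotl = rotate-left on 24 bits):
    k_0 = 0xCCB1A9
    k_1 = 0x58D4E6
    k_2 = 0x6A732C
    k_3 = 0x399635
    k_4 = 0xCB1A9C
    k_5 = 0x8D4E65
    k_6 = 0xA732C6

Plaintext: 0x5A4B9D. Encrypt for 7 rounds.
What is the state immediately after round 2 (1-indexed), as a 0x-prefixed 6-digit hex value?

s_0 = plaintext = 0x5A4B9D
s_1 = Round(s_0, k_0) = 0x448635
s_2 = Round(s_1, k_1) = 0x537795
s_3 = Round(s_2, k_2) = 0x138452
s_4 = Round(s_3, k_3) = 0x57846E
s_5 = Round(s_4, k_4) = 0xA919C3
s_6 = Round(s_5, k_5) = 0x46B1AD
s_7 = Round(s_6, k_6) = 0x0F7955

0x537795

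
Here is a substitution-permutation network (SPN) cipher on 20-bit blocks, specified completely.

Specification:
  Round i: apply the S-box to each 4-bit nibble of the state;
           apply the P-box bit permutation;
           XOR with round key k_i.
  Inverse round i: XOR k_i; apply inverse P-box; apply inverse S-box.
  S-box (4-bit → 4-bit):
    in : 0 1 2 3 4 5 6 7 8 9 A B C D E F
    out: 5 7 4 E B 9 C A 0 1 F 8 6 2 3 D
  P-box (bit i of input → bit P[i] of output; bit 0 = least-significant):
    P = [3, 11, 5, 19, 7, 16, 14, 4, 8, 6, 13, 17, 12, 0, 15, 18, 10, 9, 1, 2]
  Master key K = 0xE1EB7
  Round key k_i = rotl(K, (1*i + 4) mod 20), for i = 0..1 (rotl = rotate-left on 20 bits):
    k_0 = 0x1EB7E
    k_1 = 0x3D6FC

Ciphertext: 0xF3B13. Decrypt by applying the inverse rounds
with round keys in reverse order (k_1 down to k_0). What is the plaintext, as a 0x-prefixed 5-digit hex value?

0x7F763

s_0 = ciphertext = 0xF3B13
s_1 = InvRound(s_0, k_1) = 0xF310A
s_2 = InvRound(s_1, k_0) = 0x7F763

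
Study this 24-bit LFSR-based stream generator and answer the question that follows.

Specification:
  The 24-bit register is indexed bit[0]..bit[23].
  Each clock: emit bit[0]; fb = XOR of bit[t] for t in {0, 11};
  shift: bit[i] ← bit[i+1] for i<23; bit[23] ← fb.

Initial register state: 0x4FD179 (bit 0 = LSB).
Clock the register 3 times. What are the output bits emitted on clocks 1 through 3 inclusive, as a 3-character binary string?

100

reg_0 = 0x4FD179
clock 1: out=1, reg = 0xA7E8BC
clock 2: out=0, reg = 0xD3F45E
clock 3: out=0, reg = 0x69FA2F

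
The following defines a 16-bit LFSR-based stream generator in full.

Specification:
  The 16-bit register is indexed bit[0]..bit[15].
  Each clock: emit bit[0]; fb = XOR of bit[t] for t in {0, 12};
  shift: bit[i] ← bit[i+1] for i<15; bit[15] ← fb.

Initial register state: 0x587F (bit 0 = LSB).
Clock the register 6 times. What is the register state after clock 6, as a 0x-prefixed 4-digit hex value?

0x6961

reg_0 = 0x587F
clock 1: out=1, reg = 0x2C3F
clock 2: out=1, reg = 0x961F
clock 3: out=1, reg = 0x4B0F
clock 4: out=1, reg = 0xA587
clock 5: out=1, reg = 0xD2C3
clock 6: out=1, reg = 0x6961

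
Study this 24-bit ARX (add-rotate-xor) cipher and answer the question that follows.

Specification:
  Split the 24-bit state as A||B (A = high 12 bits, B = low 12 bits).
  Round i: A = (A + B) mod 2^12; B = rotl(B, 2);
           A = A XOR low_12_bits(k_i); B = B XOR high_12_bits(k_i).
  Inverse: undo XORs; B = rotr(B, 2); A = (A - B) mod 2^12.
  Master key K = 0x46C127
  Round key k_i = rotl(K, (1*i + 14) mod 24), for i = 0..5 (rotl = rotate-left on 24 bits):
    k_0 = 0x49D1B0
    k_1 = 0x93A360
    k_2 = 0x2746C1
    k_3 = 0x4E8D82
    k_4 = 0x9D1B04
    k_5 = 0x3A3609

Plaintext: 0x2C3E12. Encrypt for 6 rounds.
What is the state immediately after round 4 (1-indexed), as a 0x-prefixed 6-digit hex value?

0x0EDB22

s_0 = plaintext = 0x2C3E12
s_1 = Round(s_0, k_0) = 0x165CD6
s_2 = Round(s_1, k_1) = 0xD5BA61
s_3 = Round(s_2, k_2) = 0x17DBF2
s_4 = Round(s_3, k_3) = 0x0EDB22
s_5 = Round(s_4, k_4) = 0x70B55B
s_6 = Round(s_5, k_5) = 0xA6F6CE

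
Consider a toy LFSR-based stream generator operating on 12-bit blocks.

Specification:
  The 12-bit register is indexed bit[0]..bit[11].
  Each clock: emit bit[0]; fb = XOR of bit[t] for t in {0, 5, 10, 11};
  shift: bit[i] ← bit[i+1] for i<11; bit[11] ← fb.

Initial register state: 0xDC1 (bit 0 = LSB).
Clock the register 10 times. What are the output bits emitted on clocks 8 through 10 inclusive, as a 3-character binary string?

110

reg_0 = 0xDC1
clock 1: out=1, reg = 0xEE0
clock 2: out=0, reg = 0xF70
clock 3: out=0, reg = 0xFB8
clock 4: out=0, reg = 0xFDC
clock 5: out=0, reg = 0x7EE
clock 6: out=0, reg = 0x3F7
clock 7: out=1, reg = 0x1FB
clock 8: out=1, reg = 0x0FD
clock 9: out=1, reg = 0x07E
clock 10: out=0, reg = 0x83F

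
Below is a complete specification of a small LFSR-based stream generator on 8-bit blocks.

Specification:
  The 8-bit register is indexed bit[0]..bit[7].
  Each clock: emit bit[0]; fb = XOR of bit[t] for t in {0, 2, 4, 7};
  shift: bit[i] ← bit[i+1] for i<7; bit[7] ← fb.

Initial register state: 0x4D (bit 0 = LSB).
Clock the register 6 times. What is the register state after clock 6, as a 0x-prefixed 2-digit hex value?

0x59

reg_0 = 0x4D
clock 1: out=1, reg = 0x26
clock 2: out=0, reg = 0x93
clock 3: out=1, reg = 0xC9
clock 4: out=1, reg = 0x64
clock 5: out=0, reg = 0xB2
clock 6: out=0, reg = 0x59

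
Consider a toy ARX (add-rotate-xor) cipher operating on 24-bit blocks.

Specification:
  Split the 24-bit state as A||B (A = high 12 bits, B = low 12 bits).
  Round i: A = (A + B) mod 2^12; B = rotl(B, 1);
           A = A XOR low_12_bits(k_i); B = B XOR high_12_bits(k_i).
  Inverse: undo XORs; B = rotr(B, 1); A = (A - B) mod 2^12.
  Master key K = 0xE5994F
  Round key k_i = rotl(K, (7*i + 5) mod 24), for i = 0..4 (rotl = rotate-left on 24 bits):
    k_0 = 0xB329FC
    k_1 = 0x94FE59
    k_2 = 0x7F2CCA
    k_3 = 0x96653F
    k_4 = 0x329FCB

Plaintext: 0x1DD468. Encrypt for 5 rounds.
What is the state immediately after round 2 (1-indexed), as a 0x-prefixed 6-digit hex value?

s_0 = plaintext = 0x1DD468
s_1 = Round(s_0, k_0) = 0xFB93E2
s_2 = Round(s_1, k_1) = 0xDC2E8B
s_3 = Round(s_2, k_2) = 0x087AE5
s_4 = Round(s_3, k_3) = 0xE53CAD
s_5 = Round(s_4, k_4) = 0x4CBA72

0xDC2E8B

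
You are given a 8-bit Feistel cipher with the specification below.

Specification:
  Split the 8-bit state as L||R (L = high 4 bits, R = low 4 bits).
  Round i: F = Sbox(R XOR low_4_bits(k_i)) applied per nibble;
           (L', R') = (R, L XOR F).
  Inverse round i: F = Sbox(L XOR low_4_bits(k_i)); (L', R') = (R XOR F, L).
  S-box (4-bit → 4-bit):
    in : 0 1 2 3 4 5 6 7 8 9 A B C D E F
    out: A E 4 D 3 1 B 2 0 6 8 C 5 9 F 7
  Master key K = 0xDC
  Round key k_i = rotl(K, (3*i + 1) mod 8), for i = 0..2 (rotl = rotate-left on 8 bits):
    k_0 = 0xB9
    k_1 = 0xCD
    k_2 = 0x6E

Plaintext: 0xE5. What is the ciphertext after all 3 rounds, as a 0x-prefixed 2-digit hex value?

s_0 = plaintext = 0xE5
s_1 = Round(s_0, k_0) = 0x5B
s_2 = Round(s_1, k_1) = 0xBE
s_3 = Round(s_2, k_2) = 0xE1

0xE1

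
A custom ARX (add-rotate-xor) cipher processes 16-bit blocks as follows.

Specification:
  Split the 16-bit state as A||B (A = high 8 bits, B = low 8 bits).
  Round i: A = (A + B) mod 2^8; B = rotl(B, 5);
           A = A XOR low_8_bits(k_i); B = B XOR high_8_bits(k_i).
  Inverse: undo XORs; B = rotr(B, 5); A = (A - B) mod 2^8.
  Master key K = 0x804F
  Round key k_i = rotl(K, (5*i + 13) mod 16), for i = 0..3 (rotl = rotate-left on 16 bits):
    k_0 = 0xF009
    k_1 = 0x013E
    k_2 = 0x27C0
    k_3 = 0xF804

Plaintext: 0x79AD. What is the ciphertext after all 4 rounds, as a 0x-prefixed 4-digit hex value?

0x41BA

s_0 = plaintext = 0x79AD
s_1 = Round(s_0, k_0) = 0x2F45
s_2 = Round(s_1, k_1) = 0x4AA9
s_3 = Round(s_2, k_2) = 0x3312
s_4 = Round(s_3, k_3) = 0x41BA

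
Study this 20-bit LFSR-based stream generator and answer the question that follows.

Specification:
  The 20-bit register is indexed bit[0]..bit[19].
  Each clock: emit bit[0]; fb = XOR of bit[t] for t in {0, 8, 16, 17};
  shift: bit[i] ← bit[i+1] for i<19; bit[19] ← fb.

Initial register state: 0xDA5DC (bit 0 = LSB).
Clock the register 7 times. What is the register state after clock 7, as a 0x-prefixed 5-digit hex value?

0x85B4B

reg_0 = 0xDA5DC
clock 1: out=0, reg = 0x6D2EE
clock 2: out=0, reg = 0xB6977
clock 3: out=1, reg = 0x5B4BB
clock 4: out=1, reg = 0x2DA5D
clock 5: out=1, reg = 0x16D2E
clock 6: out=0, reg = 0x0B697
clock 7: out=1, reg = 0x85B4B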